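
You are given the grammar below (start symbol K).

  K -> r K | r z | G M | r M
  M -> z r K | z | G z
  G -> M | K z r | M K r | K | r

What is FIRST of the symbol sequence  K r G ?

Add FIRST(K) = { r, z }; K is not nullable, stop.

{ r, z }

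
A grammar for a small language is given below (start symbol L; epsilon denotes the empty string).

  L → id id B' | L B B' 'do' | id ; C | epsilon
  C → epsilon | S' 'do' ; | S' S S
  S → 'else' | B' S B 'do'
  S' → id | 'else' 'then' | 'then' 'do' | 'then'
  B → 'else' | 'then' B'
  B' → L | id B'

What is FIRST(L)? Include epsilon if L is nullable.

{ 'else', 'then', id, epsilon }

L → id id B' contributes {id}.
From L → L B B' 'do': L nullable, take FIRST(L) ∪ FIRST(B) = { 'else', 'then', id }.
L → id ; C contributes {id}.
L → epsilon contributes epsilon.
Union: FIRST(L) = { 'else', 'then', id, epsilon }.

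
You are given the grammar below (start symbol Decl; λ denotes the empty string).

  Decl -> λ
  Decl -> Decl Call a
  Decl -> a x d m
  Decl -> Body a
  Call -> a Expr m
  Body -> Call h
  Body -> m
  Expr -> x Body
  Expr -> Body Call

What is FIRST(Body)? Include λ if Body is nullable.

{ a, m }

From Body -> Call h: add FIRST(Call) = { a }.
Body -> m contributes {m}.
Union: FIRST(Body) = { a, m }.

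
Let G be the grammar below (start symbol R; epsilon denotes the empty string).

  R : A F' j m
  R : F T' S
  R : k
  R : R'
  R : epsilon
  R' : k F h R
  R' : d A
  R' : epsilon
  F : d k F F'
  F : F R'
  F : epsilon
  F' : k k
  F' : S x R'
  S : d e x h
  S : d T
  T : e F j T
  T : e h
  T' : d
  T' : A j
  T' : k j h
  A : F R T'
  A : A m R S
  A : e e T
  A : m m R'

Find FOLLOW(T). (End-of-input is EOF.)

In S : d T: T is at the end, add FOLLOW(S) = { EOF, d, e, h, j, k, m, x }.
In T : e F j T: T is at the end, add FOLLOW(T) = { EOF, d, e, h, j, k, m, x }.
In A : e e T: T is at the end, add FOLLOW(A) = { EOF, d, e, h, j, k, m }.
Union: FOLLOW(T) = { EOF, d, e, h, j, k, m, x }.

{ EOF, d, e, h, j, k, m, x }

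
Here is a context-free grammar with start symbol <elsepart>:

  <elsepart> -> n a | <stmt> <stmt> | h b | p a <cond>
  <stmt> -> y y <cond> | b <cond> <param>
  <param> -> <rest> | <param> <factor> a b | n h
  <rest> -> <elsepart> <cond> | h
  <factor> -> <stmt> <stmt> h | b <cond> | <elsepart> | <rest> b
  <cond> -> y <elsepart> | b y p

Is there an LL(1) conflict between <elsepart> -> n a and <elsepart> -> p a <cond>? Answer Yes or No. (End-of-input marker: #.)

No

FIRST(n a) = { n } and FIRST(p a <cond>) = { p }.
The FIRST sets are disjoint and neither alternative is nullable — no conflict.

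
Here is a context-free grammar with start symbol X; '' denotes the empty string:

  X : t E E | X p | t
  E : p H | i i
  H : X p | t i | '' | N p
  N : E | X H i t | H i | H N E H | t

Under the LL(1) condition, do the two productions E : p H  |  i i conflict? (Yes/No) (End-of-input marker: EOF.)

No

FIRST(p H) = { p } and FIRST(i i) = { i }.
The FIRST sets are disjoint and neither alternative is nullable — no conflict.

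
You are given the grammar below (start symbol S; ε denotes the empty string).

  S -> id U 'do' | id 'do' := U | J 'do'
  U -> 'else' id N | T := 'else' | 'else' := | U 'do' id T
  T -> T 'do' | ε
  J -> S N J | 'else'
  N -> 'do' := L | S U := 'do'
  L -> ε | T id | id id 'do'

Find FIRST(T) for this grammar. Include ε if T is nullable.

{ 'do', ε }

From T -> T 'do': T nullable, take FIRST(T) ∪ {'do'} = { 'do' }.
T -> ε contributes ε.
Union: FIRST(T) = { 'do', ε }.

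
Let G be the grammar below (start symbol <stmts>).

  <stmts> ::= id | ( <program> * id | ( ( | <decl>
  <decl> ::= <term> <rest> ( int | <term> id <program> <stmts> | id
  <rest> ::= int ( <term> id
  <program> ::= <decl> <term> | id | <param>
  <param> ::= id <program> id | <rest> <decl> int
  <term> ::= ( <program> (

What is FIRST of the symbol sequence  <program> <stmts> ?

{ (, id, int }

Add FIRST(<program>) = { (, id, int }; <program> is not nullable, stop.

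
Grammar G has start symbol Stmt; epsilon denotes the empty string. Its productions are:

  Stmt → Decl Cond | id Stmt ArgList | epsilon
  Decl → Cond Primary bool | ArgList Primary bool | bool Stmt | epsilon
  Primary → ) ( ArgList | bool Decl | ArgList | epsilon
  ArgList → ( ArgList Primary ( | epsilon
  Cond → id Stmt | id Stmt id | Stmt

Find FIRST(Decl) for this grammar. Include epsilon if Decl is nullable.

{ (, ), bool, id, epsilon }

From Decl → Cond Primary bool: Cond, Primary nullable, take FIRST(Cond) ∪ FIRST(Primary) ∪ {bool} = { (, ), bool, id }.
From Decl → ArgList Primary bool: ArgList, Primary nullable, take FIRST(ArgList) ∪ FIRST(Primary) ∪ {bool} = { (, ), bool }.
Decl → bool Stmt contributes {bool}.
Decl → epsilon contributes epsilon.
Union: FIRST(Decl) = { (, ), bool, id, epsilon }.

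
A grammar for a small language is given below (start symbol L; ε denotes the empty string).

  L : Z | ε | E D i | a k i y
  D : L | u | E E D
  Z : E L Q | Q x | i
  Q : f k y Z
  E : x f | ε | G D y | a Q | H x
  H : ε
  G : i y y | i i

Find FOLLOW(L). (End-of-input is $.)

L is the start symbol, so $ ∈ FOLLOW(L).
In D : L: L is at the end, add FOLLOW(D) = { i, y }.
In Z : E L Q: add FIRST(Q) = { f }.
Union: FOLLOW(L) = { $, f, i, y }.

{ $, f, i, y }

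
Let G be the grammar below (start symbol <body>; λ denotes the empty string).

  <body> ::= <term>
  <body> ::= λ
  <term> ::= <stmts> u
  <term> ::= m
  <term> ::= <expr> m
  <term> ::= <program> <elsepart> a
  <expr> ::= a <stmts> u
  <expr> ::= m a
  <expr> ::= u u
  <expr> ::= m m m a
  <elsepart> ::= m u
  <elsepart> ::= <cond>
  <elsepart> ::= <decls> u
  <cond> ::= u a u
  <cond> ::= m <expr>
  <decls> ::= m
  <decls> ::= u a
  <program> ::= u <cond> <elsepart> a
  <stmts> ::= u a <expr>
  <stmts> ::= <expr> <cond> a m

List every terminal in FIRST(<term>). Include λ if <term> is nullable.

{ a, m, u }

From <term> ::= <stmts> u: add FIRST(<stmts>) = { a, m, u }.
<term> ::= m contributes {m}.
From <term> ::= <expr> m: add FIRST(<expr>) = { a, m, u }.
From <term> ::= <program> <elsepart> a: add FIRST(<program>) = { u }.
Union: FIRST(<term>) = { a, m, u }.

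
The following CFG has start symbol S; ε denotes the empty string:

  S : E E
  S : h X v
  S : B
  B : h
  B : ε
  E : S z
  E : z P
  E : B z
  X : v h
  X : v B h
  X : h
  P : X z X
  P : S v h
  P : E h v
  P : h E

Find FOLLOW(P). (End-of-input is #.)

{ #, h, v, z }

In E : z P: P is at the end, add FOLLOW(E) = { #, h, v, z }.
Union: FOLLOW(P) = { #, h, v, z }.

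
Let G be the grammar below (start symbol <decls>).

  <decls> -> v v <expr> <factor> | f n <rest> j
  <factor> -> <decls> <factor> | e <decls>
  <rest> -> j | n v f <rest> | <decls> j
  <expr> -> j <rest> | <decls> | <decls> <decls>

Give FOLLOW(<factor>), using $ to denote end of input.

{ $, e, f, j, v }

In <decls> -> v v <expr> <factor>: <factor> is at the end, add FOLLOW(<decls>) = { $, e, f, j, v }.
In <factor> -> <decls> <factor>: <factor> is at the end, add FOLLOW(<factor>) = { $, e, f, j, v }.
Union: FOLLOW(<factor>) = { $, e, f, j, v }.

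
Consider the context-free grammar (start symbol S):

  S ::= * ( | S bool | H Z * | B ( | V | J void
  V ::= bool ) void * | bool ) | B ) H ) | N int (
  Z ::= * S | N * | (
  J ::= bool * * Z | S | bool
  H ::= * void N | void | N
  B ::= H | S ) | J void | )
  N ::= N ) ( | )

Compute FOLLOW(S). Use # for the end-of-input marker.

{ #, ), *, bool, void }

S is the start symbol, so # ∈ FOLLOW(S).
In S ::= S bool: add FIRST(bool) = { bool }.
In Z ::= * S: S is at the end, add FOLLOW(Z) = { *, void }.
In J ::= S: S is at the end, add FOLLOW(J) = { void }.
In B ::= S ): add FIRST()) = { ) }.
Union: FOLLOW(S) = { #, ), *, bool, void }.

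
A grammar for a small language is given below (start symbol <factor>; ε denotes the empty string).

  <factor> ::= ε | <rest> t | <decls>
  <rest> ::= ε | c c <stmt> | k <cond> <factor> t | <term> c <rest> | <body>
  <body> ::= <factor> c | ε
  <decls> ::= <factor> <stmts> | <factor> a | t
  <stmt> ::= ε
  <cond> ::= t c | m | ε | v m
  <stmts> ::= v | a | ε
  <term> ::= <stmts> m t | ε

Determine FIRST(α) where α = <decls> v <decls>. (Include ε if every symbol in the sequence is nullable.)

{ a, c, k, m, t, v }

Add FIRST(<decls>)\{ε} = { a, c, k, m, t, v }; <decls> is nullable, continue.
v is a terminal; add {v} and stop.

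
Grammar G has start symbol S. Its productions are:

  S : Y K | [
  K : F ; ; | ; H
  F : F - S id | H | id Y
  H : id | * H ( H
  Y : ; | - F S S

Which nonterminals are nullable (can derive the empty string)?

{ } (none)

No nonterminal has an empty production or an RHS whose symbols are all nullable.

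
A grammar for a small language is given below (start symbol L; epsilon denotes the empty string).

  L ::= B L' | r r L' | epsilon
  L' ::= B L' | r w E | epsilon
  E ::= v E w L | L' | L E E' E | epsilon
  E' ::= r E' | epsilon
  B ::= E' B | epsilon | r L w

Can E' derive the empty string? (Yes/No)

Yes

E' has an epsilon-production, so E' ⇒ epsilon.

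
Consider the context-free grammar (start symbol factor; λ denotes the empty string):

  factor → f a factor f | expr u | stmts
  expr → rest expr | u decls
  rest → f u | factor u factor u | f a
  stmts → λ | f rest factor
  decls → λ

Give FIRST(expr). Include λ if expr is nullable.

From expr → rest expr: add FIRST(rest) = { f, u }.
expr → u decls contributes {u}.
Union: FIRST(expr) = { f, u }.

{ f, u }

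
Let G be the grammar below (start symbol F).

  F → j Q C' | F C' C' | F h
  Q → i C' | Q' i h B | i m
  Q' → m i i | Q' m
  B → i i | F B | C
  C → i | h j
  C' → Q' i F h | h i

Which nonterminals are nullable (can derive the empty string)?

No nonterminal has an empty production or an RHS whose symbols are all nullable.

{ } (none)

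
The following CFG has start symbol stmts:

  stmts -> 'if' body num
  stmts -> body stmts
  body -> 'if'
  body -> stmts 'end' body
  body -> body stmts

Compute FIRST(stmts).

{ 'if' }

stmts -> 'if' body num contributes {'if'}.
From stmts -> body stmts: add FIRST(body) = { 'if' }.
Union: FIRST(stmts) = { 'if' }.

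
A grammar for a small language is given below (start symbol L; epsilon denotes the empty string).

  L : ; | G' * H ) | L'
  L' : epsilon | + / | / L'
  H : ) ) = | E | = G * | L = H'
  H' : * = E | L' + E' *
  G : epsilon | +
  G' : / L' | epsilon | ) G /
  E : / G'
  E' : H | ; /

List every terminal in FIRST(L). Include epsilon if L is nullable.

{ ), *, +, /, ;, epsilon }

L : ; contributes {;}.
From L : G' * H ): G' nullable, take FIRST(G') ∪ {*} = { ), *, / }.
From L : L': add FIRST(L') = { +, /, epsilon } (including epsilon since L' is nullable).
Union: FIRST(L) = { ), *, +, /, ;, epsilon }.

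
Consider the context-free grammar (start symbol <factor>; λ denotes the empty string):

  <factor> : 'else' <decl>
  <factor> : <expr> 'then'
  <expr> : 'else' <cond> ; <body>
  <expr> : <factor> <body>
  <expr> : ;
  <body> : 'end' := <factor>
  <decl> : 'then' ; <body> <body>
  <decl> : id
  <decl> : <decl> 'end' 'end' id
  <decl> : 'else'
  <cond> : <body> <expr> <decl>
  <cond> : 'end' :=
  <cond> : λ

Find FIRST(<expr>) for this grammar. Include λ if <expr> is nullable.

{ 'else', ; }

<expr> : 'else' <cond> ; <body> contributes {'else'}.
From <expr> : <factor> <body>: add FIRST(<factor>) = { 'else', ; }.
<expr> : ; contributes {;}.
Union: FIRST(<expr>) = { 'else', ; }.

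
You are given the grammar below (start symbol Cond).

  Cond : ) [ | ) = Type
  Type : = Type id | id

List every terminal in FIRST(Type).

{ =, id }

Type : = Type id contributes {=}.
Type : id contributes {id}.
Union: FIRST(Type) = { =, id }.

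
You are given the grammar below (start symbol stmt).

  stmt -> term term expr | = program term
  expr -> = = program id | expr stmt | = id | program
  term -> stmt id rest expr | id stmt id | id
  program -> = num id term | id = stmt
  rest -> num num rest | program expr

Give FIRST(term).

{ =, id }

From term -> stmt id rest expr: add FIRST(stmt) = { =, id }.
term -> id stmt id contributes {id}.
term -> id contributes {id}.
Union: FIRST(term) = { =, id }.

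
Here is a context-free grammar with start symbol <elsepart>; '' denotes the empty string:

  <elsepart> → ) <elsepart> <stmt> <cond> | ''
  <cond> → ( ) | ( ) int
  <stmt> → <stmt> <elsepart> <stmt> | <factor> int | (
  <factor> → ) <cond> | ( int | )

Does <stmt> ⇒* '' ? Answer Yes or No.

Nullable nonterminals: <elsepart>.
No production of <stmt> has an RHS whose symbols are all nullable, so <stmt> is not nullable.

No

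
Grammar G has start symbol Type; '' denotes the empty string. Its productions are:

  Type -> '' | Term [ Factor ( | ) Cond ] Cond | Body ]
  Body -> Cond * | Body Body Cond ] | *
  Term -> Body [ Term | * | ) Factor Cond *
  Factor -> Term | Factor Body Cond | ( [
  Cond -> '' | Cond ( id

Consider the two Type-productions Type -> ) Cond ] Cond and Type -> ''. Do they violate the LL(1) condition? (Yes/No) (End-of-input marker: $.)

No

FIRST() Cond ] Cond) = { ) } and FIRST('') = { '' }.
The second is nullable but FOLLOW(Type) = { $ } is disjoint from FIRST of the first.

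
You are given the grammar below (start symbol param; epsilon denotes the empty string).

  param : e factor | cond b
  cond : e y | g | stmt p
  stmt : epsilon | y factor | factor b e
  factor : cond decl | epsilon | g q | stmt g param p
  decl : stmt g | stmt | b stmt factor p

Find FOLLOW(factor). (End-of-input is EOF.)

{ EOF, b, e, g, p, y }

In param : e factor: factor is at the end, add FOLLOW(param) = { EOF, p }.
In stmt : y factor: factor is at the end, add FOLLOW(stmt) = { EOF, b, e, g, p, y }.
In stmt : factor b e: add FIRST(b e) = { b }.
In decl : b stmt factor p: add FIRST(p) = { p }.
Union: FOLLOW(factor) = { EOF, b, e, g, p, y }.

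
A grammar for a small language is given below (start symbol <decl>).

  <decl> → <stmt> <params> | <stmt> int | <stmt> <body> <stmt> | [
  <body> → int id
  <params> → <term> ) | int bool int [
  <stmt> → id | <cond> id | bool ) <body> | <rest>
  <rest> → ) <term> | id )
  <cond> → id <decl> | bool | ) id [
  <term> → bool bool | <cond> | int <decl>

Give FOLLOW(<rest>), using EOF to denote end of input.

In <stmt> → <rest>: <rest> is at the end, add FOLLOW(<stmt>) = { EOF, ), bool, id, int }.
Union: FOLLOW(<rest>) = { EOF, ), bool, id, int }.

{ EOF, ), bool, id, int }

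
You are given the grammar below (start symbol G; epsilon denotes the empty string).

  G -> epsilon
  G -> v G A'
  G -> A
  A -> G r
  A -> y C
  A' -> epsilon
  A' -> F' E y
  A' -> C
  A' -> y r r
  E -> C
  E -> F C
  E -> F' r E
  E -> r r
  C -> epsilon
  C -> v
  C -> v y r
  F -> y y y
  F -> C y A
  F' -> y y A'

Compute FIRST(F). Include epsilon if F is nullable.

F -> y y y contributes {y}.
From F -> C y A: C nullable, take FIRST(C) ∪ {y} = { v, y }.
Union: FIRST(F) = { v, y }.

{ v, y }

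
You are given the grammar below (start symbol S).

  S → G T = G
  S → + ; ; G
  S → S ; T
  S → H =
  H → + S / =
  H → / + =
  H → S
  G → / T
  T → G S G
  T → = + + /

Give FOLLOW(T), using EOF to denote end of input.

In S → G T = G: add FIRST(= G) = { = }.
In S → S ; T: T is at the end, add FOLLOW(S) = { EOF, /, ;, = }.
In G → / T: T is at the end, add FOLLOW(G) = { EOF, +, /, ;, = }.
Union: FOLLOW(T) = { EOF, +, /, ;, = }.

{ EOF, +, /, ;, = }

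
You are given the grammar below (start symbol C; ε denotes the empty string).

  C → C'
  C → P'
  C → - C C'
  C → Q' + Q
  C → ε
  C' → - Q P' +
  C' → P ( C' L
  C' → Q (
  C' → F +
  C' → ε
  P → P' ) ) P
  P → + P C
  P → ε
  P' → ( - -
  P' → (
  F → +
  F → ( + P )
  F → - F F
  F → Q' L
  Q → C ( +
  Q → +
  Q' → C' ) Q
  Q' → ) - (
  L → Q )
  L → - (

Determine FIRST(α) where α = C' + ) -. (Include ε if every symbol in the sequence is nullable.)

Add FIRST(C')\{ε} = { (, ), +, - }; C' is nullable, continue.
+ is a terminal; add {+} and stop.

{ (, ), +, - }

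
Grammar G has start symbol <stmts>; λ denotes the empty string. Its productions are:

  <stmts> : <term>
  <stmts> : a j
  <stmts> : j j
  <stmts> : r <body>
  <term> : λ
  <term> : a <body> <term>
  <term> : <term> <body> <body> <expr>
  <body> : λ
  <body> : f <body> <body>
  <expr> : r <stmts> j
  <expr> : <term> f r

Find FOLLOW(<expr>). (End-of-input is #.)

In <term> : <term> <body> <body> <expr>: <expr> is at the end, add FOLLOW(<term>) = { #, a, f, j, r }.
Union: FOLLOW(<expr>) = { #, a, f, j, r }.

{ #, a, f, j, r }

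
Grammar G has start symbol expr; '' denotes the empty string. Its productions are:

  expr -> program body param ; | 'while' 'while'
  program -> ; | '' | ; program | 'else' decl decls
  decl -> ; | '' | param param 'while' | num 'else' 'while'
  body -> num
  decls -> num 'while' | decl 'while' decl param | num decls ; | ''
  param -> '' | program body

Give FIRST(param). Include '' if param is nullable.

{ 'else', ;, num, '' }

param -> '' contributes ''.
From param -> program body: program nullable, take FIRST(program) ∪ FIRST(body) = { 'else', ;, num }.
Union: FIRST(param) = { 'else', ;, num, '' }.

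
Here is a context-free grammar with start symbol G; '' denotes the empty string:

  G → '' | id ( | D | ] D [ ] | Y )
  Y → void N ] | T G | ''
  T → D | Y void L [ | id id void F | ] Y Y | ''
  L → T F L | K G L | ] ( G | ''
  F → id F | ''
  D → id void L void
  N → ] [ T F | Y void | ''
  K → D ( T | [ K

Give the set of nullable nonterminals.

{ F, G, L, N, T, Y }

Directly nullable (have an ''-production): G, Y, T, L, F, N.
No other nonterminal has a production whose RHS symbols are all nullable.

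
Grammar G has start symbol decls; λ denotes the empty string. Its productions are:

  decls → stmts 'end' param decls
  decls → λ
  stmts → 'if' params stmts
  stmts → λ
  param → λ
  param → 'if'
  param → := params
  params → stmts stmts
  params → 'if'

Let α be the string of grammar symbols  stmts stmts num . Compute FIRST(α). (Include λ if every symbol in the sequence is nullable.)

{ 'if', num }

Add FIRST(stmts)\{λ} = { 'if' }; stmts is nullable, continue.
Add FIRST(stmts)\{λ} = { 'if' }; stmts is nullable, continue.
num is a terminal; add {num} and stop.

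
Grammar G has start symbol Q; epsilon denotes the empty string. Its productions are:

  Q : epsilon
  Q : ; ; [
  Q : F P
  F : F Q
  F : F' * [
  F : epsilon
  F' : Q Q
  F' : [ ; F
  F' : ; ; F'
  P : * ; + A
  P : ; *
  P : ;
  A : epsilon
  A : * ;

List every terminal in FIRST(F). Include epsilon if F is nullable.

From F : F Q: F, Q nullable, take FIRST(F) ∪ FIRST(Q) = { *, ;, [ }; also epsilon since the whole RHS is nullable.
From F : F' * [: F' nullable, take FIRST(F') ∪ {*} = { *, ;, [ }.
F : epsilon contributes epsilon.
Union: FIRST(F) = { *, ;, [, epsilon }.

{ *, ;, [, epsilon }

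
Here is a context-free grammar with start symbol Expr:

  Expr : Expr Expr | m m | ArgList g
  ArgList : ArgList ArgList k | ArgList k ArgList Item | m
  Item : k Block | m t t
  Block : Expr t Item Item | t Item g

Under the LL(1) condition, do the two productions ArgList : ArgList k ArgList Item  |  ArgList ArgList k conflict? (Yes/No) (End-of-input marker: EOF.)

Yes

FIRST(ArgList k ArgList Item) = { m } and FIRST(ArgList ArgList k) = { m }.
Both contain m, so the two alternatives are not disjoint — LL(1) conflict.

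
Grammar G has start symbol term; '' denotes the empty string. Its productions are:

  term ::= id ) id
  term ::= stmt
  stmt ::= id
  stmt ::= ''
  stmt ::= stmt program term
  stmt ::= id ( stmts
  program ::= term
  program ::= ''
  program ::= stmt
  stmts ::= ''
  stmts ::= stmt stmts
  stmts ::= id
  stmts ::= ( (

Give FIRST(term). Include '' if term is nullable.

term ::= id ) id contributes {id}.
From term ::= stmt: add FIRST(stmt) = { id, '' } (including '' since stmt is nullable).
Union: FIRST(term) = { id, '' }.

{ id, '' }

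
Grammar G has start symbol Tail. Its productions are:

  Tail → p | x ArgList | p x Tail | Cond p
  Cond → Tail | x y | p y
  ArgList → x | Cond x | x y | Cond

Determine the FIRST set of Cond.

{ p, x }

From Cond → Tail: add FIRST(Tail) = { p, x }.
Cond → x y contributes {x}.
Cond → p y contributes {p}.
Union: FIRST(Cond) = { p, x }.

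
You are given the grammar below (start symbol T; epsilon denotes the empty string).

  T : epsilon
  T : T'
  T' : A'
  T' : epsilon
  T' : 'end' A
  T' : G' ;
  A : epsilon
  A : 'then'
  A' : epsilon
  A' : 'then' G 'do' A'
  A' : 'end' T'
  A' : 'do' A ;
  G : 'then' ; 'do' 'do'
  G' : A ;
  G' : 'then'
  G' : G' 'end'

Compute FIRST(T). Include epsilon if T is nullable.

T : epsilon contributes epsilon.
From T : T': add FIRST(T') = { 'do', 'end', 'then', ;, epsilon } (including epsilon since T' is nullable).
Union: FIRST(T) = { 'do', 'end', 'then', ;, epsilon }.

{ 'do', 'end', 'then', ;, epsilon }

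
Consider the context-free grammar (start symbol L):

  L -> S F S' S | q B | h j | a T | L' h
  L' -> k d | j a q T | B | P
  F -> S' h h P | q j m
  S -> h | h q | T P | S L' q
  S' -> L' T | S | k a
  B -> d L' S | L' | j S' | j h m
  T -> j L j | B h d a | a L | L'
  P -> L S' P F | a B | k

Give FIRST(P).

{ a, d, h, j, k, q }

From P -> L S' P F: add FIRST(L) = { a, d, h, j, k, q }.
P -> a B contributes {a}.
P -> k contributes {k}.
Union: FIRST(P) = { a, d, h, j, k, q }.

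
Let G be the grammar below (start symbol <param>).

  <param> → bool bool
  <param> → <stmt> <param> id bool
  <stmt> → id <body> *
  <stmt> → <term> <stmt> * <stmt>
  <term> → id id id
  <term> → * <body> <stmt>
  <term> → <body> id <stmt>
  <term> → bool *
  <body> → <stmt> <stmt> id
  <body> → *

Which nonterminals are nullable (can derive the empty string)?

No nonterminal has an empty production or an RHS whose symbols are all nullable.

{ } (none)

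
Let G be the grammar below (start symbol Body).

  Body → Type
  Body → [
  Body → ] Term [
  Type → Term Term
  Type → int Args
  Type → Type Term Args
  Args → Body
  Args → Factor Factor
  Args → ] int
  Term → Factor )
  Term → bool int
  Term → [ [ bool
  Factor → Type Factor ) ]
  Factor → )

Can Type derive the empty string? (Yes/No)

No

No nonterminal in this grammar is nullable.
No production of Type has an RHS whose symbols are all nullable, so Type is not nullable.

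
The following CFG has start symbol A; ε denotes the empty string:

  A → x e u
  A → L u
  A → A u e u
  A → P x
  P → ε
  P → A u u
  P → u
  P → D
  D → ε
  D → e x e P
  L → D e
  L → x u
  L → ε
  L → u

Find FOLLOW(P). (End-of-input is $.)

In A → P x: add FIRST(x) = { x }.
In D → e x e P: P is at the end, add FOLLOW(D) = { e, x }.
Union: FOLLOW(P) = { e, x }.

{ e, x }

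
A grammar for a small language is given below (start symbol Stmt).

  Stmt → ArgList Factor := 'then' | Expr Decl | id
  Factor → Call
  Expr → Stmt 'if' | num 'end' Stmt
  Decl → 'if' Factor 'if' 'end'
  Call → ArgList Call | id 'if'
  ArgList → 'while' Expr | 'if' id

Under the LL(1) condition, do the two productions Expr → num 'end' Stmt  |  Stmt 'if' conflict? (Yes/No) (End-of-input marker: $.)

FIRST(num 'end' Stmt) = { num } and FIRST(Stmt 'if') = { 'if', 'while', id, num }.
Both contain num, so the two alternatives are not disjoint — LL(1) conflict.

Yes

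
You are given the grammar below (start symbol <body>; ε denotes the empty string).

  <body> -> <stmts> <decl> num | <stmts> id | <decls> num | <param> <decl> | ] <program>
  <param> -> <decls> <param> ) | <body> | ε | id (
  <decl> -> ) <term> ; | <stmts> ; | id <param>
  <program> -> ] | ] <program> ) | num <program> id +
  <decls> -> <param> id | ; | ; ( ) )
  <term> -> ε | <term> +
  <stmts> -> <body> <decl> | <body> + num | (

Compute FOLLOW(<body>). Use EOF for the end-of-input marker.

{ EOF, (, ), +, ;, ], id, num }

<body> is the start symbol, so EOF ∈ FOLLOW(<body>).
In <param> -> <body>: <body> is at the end, add FOLLOW(<param>) = { EOF, (, ), +, ;, ], id, num }.
In <stmts> -> <body> <decl>: add FIRST(<decl>) = { (, ), ;, ], id }.
In <stmts> -> <body> + num: add FIRST(+ num) = { + }.
Union: FOLLOW(<body>) = { EOF, (, ), +, ;, ], id, num }.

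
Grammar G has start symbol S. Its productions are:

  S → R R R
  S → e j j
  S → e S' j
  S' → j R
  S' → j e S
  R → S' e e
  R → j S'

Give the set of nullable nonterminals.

No nonterminal has an empty production or an RHS whose symbols are all nullable.

{ } (none)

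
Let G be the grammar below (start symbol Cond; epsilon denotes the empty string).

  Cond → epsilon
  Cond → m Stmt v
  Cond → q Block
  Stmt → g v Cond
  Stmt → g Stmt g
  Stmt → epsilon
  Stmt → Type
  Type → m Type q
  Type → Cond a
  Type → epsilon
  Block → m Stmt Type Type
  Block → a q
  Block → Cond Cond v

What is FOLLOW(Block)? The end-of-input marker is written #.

{ #, a, g, m, q, v }

In Cond → q Block: Block is at the end, add FOLLOW(Cond) = { #, a, g, m, q, v }.
Union: FOLLOW(Block) = { #, a, g, m, q, v }.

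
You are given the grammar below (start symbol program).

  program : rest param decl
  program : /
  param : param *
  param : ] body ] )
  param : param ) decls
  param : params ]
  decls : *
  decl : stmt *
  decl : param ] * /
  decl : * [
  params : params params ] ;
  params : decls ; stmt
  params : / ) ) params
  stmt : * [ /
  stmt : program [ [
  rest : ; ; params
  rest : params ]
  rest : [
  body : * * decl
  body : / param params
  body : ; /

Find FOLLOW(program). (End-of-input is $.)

{ $, [ }

program is the start symbol, so $ ∈ FOLLOW(program).
In stmt : program [ [: add FIRST([ [) = { [ }.
Union: FOLLOW(program) = { $, [ }.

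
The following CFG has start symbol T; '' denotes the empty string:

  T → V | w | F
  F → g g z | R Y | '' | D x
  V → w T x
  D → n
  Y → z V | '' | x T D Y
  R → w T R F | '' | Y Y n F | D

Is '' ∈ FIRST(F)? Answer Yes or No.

Yes

F has an ''-production, so F ⇒ ''.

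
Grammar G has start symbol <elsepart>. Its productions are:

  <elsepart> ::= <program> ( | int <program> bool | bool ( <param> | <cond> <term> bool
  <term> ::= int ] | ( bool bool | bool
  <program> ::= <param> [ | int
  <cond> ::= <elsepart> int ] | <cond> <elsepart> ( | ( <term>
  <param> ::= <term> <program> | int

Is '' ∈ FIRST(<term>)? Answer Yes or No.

No nonterminal in this grammar is nullable.
No production of <term> has an RHS whose symbols are all nullable, so <term> is not nullable.

No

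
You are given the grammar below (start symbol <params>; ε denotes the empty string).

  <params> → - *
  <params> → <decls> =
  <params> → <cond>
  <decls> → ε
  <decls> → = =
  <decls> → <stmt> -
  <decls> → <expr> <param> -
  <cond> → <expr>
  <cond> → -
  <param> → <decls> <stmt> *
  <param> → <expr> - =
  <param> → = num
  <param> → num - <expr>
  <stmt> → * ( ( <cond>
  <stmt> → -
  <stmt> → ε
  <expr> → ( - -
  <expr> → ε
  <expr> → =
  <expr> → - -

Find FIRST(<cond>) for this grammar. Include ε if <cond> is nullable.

From <cond> → <expr>: add FIRST(<expr>) = { (, -, =, ε } (including ε since <expr> is nullable).
<cond> → - contributes {-}.
Union: FIRST(<cond>) = { (, -, =, ε }.

{ (, -, =, ε }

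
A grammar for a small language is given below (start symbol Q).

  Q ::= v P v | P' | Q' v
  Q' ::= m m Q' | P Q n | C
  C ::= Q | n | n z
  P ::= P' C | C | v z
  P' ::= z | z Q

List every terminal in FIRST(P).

{ m, n, v, z }

From P ::= P' C: add FIRST(P') = { z }.
From P ::= C: add FIRST(C) = { m, n, v, z }.
P ::= v z contributes {v}.
Union: FIRST(P) = { m, n, v, z }.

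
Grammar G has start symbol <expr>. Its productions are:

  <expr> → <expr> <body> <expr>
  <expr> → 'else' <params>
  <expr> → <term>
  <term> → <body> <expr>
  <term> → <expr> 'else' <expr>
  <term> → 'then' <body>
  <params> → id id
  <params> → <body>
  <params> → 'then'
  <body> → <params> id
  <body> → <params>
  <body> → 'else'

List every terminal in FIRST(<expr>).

{ 'else', 'then', id }

From <expr> → <expr> <body> <expr>: add FIRST(<expr>) = { 'else', 'then', id }.
<expr> → 'else' <params> contributes {'else'}.
From <expr> → <term>: add FIRST(<term>) = { 'else', 'then', id }.
Union: FIRST(<expr>) = { 'else', 'then', id }.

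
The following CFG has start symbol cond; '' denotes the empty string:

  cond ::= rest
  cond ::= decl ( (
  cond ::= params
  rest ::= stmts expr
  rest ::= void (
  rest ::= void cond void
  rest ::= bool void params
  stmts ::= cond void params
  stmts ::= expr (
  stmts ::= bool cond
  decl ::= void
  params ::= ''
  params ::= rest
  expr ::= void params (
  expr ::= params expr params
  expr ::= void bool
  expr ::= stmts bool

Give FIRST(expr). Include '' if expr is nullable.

expr ::= void params ( contributes {void}.
From expr ::= params expr params: params nullable, take FIRST(params) ∪ FIRST(expr) = { bool, void }.
expr ::= void bool contributes {void}.
From expr ::= stmts bool: add FIRST(stmts) = { bool, void }.
Union: FIRST(expr) = { bool, void }.

{ bool, void }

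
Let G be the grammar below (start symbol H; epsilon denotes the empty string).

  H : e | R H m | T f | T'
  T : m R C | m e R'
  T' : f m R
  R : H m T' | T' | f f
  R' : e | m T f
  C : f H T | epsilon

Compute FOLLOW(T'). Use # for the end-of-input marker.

{ #, e, f, m }

In H : T': T' is at the end, add FOLLOW(H) = { #, m }.
In R : H m T': T' is at the end, add FOLLOW(R) = { #, e, f, m }.
In R : T': T' is at the end, add FOLLOW(R) = { #, e, f, m }.
Union: FOLLOW(T') = { #, e, f, m }.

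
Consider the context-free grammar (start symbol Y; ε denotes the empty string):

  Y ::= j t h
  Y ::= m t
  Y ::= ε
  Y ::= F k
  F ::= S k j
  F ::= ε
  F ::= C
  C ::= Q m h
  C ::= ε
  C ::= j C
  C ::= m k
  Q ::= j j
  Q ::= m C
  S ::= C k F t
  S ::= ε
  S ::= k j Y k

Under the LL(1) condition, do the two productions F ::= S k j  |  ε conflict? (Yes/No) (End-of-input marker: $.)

FIRST(S k j) = { j, k, m } and FIRST(ε) = { ε }.
The second alternative is nullable and FOLLOW(F) = { k, t } shares k with FIRST of the first — conflict.

Yes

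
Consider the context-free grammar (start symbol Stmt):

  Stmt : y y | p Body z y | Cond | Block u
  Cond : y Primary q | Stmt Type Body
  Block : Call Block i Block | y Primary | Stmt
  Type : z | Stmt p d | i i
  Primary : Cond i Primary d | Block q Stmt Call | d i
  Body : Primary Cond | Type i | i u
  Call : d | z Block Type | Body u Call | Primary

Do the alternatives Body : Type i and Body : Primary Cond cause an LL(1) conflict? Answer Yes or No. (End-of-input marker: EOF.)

FIRST(Type i) = { d, i, p, y, z } and FIRST(Primary Cond) = { d, i, p, y, z }.
Both contain d, so the two alternatives are not disjoint — LL(1) conflict.

Yes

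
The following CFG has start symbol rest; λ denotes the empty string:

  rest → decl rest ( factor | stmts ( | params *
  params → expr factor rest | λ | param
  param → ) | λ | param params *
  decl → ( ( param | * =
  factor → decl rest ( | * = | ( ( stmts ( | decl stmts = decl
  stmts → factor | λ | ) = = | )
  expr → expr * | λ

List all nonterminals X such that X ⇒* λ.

{ expr, param, params, stmts }

Directly nullable (have an λ-production): params, param, stmts, expr.
No other nonterminal has a production whose RHS symbols are all nullable.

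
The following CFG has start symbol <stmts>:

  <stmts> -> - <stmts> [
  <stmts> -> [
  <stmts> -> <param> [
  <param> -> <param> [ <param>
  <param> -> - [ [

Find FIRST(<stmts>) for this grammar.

<stmts> -> - <stmts> [ contributes {-}.
<stmts> -> [ contributes {[}.
From <stmts> -> <param> [: add FIRST(<param>) = { - }.
Union: FIRST(<stmts>) = { -, [ }.

{ -, [ }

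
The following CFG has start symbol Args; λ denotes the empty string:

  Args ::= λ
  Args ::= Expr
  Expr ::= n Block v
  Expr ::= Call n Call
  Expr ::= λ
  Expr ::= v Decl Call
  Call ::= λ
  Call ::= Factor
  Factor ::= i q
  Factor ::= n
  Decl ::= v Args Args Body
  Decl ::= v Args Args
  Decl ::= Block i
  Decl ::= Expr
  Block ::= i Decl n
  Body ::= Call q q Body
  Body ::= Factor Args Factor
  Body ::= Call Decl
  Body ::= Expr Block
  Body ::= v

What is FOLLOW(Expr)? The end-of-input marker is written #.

{ #, i, n, q, v }

In Args ::= Expr: Expr is at the end, add FOLLOW(Args) = { #, i, n, q, v }.
In Decl ::= Expr: Expr is at the end, add FOLLOW(Decl) = { #, i, n, q, v }.
In Body ::= Expr Block: add FIRST(Block) = { i }.
Union: FOLLOW(Expr) = { #, i, n, q, v }.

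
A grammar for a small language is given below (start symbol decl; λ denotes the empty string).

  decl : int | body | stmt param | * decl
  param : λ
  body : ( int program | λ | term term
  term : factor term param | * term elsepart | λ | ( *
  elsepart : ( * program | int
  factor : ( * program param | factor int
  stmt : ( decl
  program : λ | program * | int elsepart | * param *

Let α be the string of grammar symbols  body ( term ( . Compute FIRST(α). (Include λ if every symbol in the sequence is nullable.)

Add FIRST(body)\{λ} = { (, * }; body is nullable, continue.
( is a terminal; add {(} and stop.

{ (, * }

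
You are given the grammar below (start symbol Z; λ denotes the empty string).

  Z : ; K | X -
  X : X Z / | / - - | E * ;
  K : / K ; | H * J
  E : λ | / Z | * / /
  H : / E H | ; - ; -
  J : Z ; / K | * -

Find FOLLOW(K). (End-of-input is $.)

{ $, *, /, ; }

In Z : ; K: K is at the end, add FOLLOW(Z) = { $, *, /, ; }.
In K : / K ;: add FIRST(;) = { ; }.
In J : Z ; / K: K is at the end, add FOLLOW(J) = { $, *, /, ; }.
Union: FOLLOW(K) = { $, *, /, ; }.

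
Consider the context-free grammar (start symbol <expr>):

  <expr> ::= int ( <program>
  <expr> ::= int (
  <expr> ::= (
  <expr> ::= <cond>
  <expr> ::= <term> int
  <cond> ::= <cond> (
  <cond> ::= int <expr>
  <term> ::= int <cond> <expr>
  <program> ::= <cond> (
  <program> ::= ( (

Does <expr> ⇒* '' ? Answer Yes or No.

No nonterminal in this grammar is nullable.
No production of <expr> has an RHS whose symbols are all nullable, so <expr> is not nullable.

No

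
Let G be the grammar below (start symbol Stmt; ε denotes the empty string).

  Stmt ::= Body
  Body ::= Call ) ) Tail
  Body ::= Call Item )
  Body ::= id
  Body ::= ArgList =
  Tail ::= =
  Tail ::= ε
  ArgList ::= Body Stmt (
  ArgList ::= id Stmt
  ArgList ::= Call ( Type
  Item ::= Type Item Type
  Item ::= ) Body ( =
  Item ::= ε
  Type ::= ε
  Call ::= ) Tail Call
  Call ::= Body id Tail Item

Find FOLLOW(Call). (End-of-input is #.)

In Body ::= Call ) ) Tail: add FIRST() ) Tail) = { ) }.
In Body ::= Call Item ): add FIRST(Item )) = { ) }.
In ArgList ::= Call ( Type: add FIRST(( Type) = { ( }.
In Call ::= ) Tail Call: Call is at the end, add FOLLOW(Call) = { (, ) }.
Union: FOLLOW(Call) = { (, ) }.

{ (, ) }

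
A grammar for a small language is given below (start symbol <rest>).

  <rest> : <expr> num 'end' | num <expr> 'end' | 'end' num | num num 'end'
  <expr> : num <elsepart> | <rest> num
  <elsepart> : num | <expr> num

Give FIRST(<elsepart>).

{ 'end', num }

<elsepart> : num contributes {num}.
From <elsepart> : <expr> num: add FIRST(<expr>) = { 'end', num }.
Union: FIRST(<elsepart>) = { 'end', num }.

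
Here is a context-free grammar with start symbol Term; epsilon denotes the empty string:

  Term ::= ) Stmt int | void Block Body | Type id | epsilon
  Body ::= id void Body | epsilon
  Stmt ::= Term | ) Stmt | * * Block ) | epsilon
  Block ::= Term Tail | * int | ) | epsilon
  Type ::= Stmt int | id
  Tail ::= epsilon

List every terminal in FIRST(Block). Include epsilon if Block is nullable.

From Block ::= Term Tail: Term, Tail nullable, take FIRST(Term) ∪ FIRST(Tail) = { ), *, id, int, void }; also epsilon since the whole RHS is nullable.
Block ::= * int contributes {*}.
Block ::= ) contributes {)}.
Block ::= epsilon contributes epsilon.
Union: FIRST(Block) = { ), *, id, int, void, epsilon }.

{ ), *, id, int, void, epsilon }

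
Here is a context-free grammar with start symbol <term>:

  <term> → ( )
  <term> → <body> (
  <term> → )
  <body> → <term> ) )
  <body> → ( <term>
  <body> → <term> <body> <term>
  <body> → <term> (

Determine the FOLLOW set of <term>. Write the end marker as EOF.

{ EOF, (, ) }

<term> is the start symbol, so EOF ∈ FOLLOW(<term>).
In <body> → <term> ) ): add FIRST() )) = { ) }.
In <body> → ( <term>: <term> is at the end, add FOLLOW(<body>) = { (, ) }.
In <body> → <term> <body> <term>: add FIRST(<body> <term>) = { (, ) }.
In <body> → <term> <body> <term>: <term> is at the end, add FOLLOW(<body>) = { (, ) }.
In <body> → <term> (: add FIRST(() = { ( }.
Union: FOLLOW(<term>) = { EOF, (, ) }.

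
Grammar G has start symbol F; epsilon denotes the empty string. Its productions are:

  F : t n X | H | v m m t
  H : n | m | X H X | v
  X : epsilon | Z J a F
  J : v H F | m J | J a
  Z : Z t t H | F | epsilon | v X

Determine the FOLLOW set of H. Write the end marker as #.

{ #, a, m, n, t, v }

In F : H: H is at the end, add FOLLOW(F) = { #, a, m, n, t, v }.
In H : X H X: add FIRST(X)\{epsilon} = { m, n, t, v }.
  Since X is nullable, also add FOLLOW(H) = { #, a, m, n, t, v }.
In J : v H F: add FIRST(F) = { m, n, t, v }.
In Z : Z t t H: H is at the end, add FOLLOW(Z) = { m, t, v }.
Union: FOLLOW(H) = { #, a, m, n, t, v }.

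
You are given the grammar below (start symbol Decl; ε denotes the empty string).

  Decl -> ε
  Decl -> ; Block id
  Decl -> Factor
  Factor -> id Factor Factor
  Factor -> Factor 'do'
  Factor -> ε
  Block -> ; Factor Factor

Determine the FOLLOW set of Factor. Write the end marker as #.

{ #, 'do', id }

In Decl -> Factor: Factor is at the end, add FOLLOW(Decl) = { # }.
In Factor -> id Factor Factor: add FIRST(Factor)\{ε} = { 'do', id }.
  Since Factor is nullable, also add FOLLOW(Factor) = { #, 'do', id }.
In Factor -> id Factor Factor: Factor is at the end, add FOLLOW(Factor) = { #, 'do', id }.
In Factor -> Factor 'do': add FIRST('do') = { 'do' }.
In Block -> ; Factor Factor: add FIRST(Factor)\{ε} = { 'do', id }.
  Since Factor is nullable, also add FOLLOW(Block) = { id }.
In Block -> ; Factor Factor: Factor is at the end, add FOLLOW(Block) = { id }.
Union: FOLLOW(Factor) = { #, 'do', id }.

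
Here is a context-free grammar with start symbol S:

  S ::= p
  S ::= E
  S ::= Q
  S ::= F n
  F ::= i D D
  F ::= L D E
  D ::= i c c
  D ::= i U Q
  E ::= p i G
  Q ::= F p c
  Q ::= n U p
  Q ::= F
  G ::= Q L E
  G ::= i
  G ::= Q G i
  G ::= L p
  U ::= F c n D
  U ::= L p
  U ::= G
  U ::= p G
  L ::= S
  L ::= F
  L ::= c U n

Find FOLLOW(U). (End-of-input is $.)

{ c, i, n, p }

In D ::= i U Q: add FIRST(Q) = { c, i, n, p }.
In Q ::= n U p: add FIRST(p) = { p }.
In L ::= c U n: add FIRST(n) = { n }.
Union: FOLLOW(U) = { c, i, n, p }.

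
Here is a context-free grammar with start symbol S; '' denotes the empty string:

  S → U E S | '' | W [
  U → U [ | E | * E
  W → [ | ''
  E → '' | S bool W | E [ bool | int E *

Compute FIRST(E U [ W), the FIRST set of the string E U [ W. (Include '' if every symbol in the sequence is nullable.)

Add FIRST(E)\{''} = { *, [, bool, int }; E is nullable, continue.
Add FIRST(U)\{''} = { *, [, bool, int }; U is nullable, continue.
[ is a terminal; add {[} and stop.

{ *, [, bool, int }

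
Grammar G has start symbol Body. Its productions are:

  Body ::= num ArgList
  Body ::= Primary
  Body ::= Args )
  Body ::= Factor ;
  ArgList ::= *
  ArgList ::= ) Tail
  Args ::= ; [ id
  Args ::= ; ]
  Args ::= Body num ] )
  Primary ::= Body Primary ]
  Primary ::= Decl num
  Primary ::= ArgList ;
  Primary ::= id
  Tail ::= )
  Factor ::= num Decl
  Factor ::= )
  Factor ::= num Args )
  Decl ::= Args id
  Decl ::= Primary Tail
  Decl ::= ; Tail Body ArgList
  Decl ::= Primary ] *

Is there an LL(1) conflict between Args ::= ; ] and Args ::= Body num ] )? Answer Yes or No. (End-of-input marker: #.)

Yes

FIRST(; ]) = { ; } and FIRST(Body num ] )) = { ), *, ;, id, num }.
Both contain ;, so the two alternatives are not disjoint — LL(1) conflict.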